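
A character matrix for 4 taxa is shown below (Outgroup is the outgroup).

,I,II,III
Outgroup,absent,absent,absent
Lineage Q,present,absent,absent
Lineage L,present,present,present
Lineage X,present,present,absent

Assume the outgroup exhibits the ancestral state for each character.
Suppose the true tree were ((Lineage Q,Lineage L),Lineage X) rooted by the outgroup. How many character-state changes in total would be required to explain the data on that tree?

4

Map each character onto ((Lineage Q,Lineage L),Lineage X) (rooted by Outgroup) and count the minimum state changes it requires (Fitch parsimony):
I: 1; II: 2; III: 1.
Total tree length = 4.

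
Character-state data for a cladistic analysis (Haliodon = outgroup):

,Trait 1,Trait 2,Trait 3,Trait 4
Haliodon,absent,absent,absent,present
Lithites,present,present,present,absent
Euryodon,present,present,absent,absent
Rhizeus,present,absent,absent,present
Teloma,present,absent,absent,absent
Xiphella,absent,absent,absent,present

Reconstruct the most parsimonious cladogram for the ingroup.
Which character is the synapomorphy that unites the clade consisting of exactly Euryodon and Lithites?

Trait 2

Character polarity is set by the outgroup: the derived state is whichever differs from the outgroup's state, so for Trait 4 the derived state is 'absent', and for the remaining characters it is 'present'.
Trait 1: derived state 'present' in Euryodon, Lithites, Rhizeus, and Teloma only — synapomorphy for {Euryodon, Lithites, Rhizeus, Teloma}.
Trait 2: derived state 'present' in Euryodon and Lithites only — synapomorphy for {Euryodon, Lithites}.
Trait 3: derived state 'present' in Lithites only — an autapomorphy, so it tells us nothing about relationships among taxa.
Trait 4: derived state 'absent' in Euryodon, Lithites, and Teloma only — synapomorphy for {Euryodon, Lithites, Teloma}.
Most parsimonious ingroup topology: ((((Lithites,Euryodon),Teloma),Rhizeus),Xiphella).
The clade {Euryodon, Lithites} is supported by Trait 2: its derived state 'present' occurs in exactly those taxa and in no other taxon (including the outgroup).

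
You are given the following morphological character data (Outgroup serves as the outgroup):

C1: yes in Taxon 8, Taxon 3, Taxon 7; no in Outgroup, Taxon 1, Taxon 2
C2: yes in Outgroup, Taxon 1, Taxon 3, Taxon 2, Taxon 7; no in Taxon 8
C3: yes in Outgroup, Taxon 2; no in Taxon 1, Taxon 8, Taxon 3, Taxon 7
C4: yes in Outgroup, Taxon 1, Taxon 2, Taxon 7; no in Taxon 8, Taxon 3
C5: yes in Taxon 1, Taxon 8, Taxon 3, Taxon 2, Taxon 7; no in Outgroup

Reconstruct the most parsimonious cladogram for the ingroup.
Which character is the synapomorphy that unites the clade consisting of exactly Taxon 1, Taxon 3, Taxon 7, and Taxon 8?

Character polarity is set by the outgroup: the derived state is whichever differs from the outgroup's state, so for C2, C3, C4 the derived state is 'no', and for the remaining characters it is 'yes'.
C1 (derived state 'yes') is shared by Taxon 3, Taxon 7, and Taxon 8 — a synapomorphy uniting that clade.
C2 (derived state 'no') is unique to Taxon 8 (autapomorphy; uninformative for grouping).
Only Taxon 1, Taxon 3, Taxon 7, and Taxon 8 show the derived state 'no' for C3, supporting them as a clade.
Only Taxon 3 and Taxon 8 show the derived state 'no' for C4, supporting them as a clade.
C5 (derived state 'yes') is shared by all ingroup taxa — unites the whole ingroup.
Most parsimonious ingroup topology: ((Taxon 1,((Taxon 8,Taxon 3),Taxon 7)),Taxon 2).
The clade {Taxon 1, Taxon 3, Taxon 7, Taxon 8} is supported by C3: its derived state 'no' occurs in exactly those taxa and in no other taxon (including the outgroup).

C3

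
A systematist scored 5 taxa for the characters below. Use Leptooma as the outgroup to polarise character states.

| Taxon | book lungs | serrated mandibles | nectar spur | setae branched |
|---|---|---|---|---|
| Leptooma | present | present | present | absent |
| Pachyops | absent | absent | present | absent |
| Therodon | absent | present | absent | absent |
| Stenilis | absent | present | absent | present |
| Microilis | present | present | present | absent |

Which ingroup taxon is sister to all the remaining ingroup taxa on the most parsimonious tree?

Character polarity is set by the outgroup: the derived state is whichever differs from the outgroup's state, so for book lungs, serrated mandibles, nectar spur the derived state is 'absent', and for the remaining characters it is 'present'.
book lungs (derived state 'absent') is shared by Pachyops, Stenilis, and Therodon — a synapomorphy uniting that clade.
serrated mandibles (derived state 'absent') is unique to Pachyops (autapomorphy; uninformative for grouping).
Only Stenilis and Therodon show the derived state 'absent' for nectar spur, supporting them as a clade.
setae branched (derived state 'present') is unique to Stenilis (autapomorphy; uninformative for grouping).
Most parsimonious ingroup topology: ((Pachyops,(Therodon,Stenilis)),Microilis).
Microilis is sister to the clade containing all other ingroup taxa, so it is the earliest-diverging (most basal) ingroup lineage.

Microilis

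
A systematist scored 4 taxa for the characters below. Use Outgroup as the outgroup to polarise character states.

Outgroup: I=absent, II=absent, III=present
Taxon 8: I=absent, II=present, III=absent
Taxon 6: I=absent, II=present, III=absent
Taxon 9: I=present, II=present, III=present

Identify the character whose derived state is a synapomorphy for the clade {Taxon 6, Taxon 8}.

Character polarity is set by the outgroup: the derived state is whichever differs from the outgroup's state, so for III the derived state is 'absent', and for the remaining characters it is 'present'.
I: derived state 'present' in Taxon 9 only — an autapomorphy, so it tells us nothing about relationships among taxa.
All ingroup taxa share the derived state 'present' for II; it defines the ingroup but does not resolve relationships within it.
III: derived state 'absent' in Taxon 6 and Taxon 8 only — synapomorphy for {Taxon 6, Taxon 8}.
Most parsimonious ingroup topology: ((Taxon 8,Taxon 6),Taxon 9).
The clade {Taxon 6, Taxon 8} is supported by III: its derived state 'absent' occurs in exactly those taxa and in no other taxon (including the outgroup).

III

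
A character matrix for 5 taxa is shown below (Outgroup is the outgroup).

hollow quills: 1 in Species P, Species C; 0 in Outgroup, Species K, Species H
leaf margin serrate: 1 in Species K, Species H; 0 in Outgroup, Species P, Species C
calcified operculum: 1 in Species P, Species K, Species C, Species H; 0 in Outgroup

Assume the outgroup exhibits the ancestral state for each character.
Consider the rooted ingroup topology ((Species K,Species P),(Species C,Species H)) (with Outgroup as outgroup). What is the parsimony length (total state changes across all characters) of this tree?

Map each character onto ((Species K,Species P),(Species C,Species H)) (rooted by Outgroup) and count the minimum state changes it requires (Fitch parsimony):
hollow quills: 2; leaf margin serrate: 2; calcified operculum: 1.
Total tree length = 5.

5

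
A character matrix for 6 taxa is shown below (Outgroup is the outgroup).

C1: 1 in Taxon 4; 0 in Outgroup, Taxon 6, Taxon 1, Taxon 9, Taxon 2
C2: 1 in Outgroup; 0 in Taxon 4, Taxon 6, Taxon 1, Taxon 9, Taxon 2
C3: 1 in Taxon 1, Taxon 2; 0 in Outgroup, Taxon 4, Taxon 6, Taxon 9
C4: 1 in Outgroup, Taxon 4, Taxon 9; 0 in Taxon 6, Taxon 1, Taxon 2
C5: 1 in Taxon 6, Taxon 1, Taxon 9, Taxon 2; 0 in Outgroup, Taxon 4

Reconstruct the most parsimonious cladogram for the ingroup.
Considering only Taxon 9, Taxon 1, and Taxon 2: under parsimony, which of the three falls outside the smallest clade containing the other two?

Taxon 9

Character polarity is set by the outgroup: the derived state is whichever differs from the outgroup's state, so for C2, C4 the derived state is '0', and for the remaining characters it is '1'.
C1: derived state '1' in Taxon 4 only — an autapomorphy, so it tells us nothing about relationships among taxa.
C2 (derived state '0') is shared by all ingroup taxa — unites the whole ingroup.
C3: derived state '1' in Taxon 1 and Taxon 2 only — synapomorphy for {Taxon 1, Taxon 2}.
C4 (derived state '0') is shared by Taxon 1, Taxon 2, and Taxon 6 — a synapomorphy uniting that clade.
Only Taxon 1, Taxon 2, Taxon 6, and Taxon 9 show the derived state '1' for C5, supporting them as a clade.
Most parsimonious ingroup topology: (Taxon 4,((Taxon 6,(Taxon 1,Taxon 2)),Taxon 9)).
Taxon 1 and Taxon 2 share a more recent common ancestor with each other than either does with Taxon 9, so Taxon 9 is the least closely related of the three.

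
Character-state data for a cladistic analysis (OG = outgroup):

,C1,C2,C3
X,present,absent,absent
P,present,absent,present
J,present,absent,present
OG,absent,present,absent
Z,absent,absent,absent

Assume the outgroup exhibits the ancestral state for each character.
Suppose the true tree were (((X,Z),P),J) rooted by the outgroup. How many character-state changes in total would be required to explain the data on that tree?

Map each character onto (((X,Z),P),J) (rooted by OG) and count the minimum state changes it requires (Fitch parsimony):
C1: 2; C2: 1; C3: 2.
Total tree length = 5.

5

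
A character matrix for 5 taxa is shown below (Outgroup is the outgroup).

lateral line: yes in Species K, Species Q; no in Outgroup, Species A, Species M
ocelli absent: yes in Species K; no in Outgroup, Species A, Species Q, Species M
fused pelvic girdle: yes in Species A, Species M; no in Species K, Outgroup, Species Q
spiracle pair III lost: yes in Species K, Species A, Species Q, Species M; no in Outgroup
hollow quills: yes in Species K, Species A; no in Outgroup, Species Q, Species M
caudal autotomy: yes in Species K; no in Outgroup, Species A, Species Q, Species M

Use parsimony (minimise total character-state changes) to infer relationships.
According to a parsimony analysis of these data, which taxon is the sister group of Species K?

The outgroup has state 'no' for every character, so 'yes' is the derived state throughout.
Only Species K and Species Q show the derived state 'yes' for lateral line, supporting them as a clade.
ocelli absent: derived state 'yes' in Species K only — an autapomorphy, so it tells us nothing about relationships among taxa.
Only Species A and Species M show the derived state 'yes' for fused pelvic girdle, supporting them as a clade.
All ingroup taxa share the derived state 'yes' for spiracle pair III lost; it defines the ingroup but does not resolve relationships within it.
hollow quills (state 'yes') occurs in Species A and Species K but conflicts with the nesting implied by the other characters — most parsimoniously interpreted as homoplasy.
caudal autotomy: derived state 'yes' in Species K only — an autapomorphy, so it tells us nothing about relationships among taxa.
Most parsimonious ingroup topology: ((Species A,Species M),(Species Q,Species K)).
Species K and Species Q form a cherry on this tree, so they are sister taxa.

Species Q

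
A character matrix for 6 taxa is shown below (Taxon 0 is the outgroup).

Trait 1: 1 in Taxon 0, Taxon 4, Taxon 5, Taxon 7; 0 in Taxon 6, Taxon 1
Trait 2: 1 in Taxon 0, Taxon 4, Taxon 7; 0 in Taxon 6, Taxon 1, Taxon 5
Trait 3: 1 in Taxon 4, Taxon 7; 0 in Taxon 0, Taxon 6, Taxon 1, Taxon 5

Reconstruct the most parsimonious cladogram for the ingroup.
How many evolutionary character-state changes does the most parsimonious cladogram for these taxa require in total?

3

Character polarity is set by the outgroup: the derived state is whichever differs from the outgroup's state, so for Trait 1, Trait 2 the derived state is '0', and for the remaining characters it is '1'.
Trait 1 (derived state '0') is shared by Taxon 1 and Taxon 6 — a synapomorphy uniting that clade.
Trait 2 (derived state '0') is shared by Taxon 1, Taxon 5, and Taxon 6 — a synapomorphy uniting that clade.
Trait 3: derived state '1' in Taxon 4 and Taxon 7 only — synapomorphy for {Taxon 4, Taxon 7}.
Most parsimonious ingroup topology: (((Taxon 6,Taxon 1),Taxon 5),(Taxon 4,Taxon 7)).
Changes per character on this tree: Trait 1: 1; Trait 2: 1; Trait 3: 1.
Total = 3.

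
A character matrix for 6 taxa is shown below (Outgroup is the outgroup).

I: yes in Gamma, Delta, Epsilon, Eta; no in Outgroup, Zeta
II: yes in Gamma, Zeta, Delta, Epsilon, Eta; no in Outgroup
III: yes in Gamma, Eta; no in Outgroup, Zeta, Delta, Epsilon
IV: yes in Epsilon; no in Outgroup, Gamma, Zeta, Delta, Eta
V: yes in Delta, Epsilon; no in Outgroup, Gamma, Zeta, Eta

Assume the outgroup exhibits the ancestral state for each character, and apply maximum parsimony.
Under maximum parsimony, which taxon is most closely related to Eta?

Gamma

The outgroup has state 'no' for every character, so 'yes' is the derived state throughout.
I: derived state 'yes' in Delta, Epsilon, Eta, and Gamma only — synapomorphy for {Delta, Epsilon, Eta, Gamma}.
II (derived state 'yes') is shared by all ingroup taxa — unites the whole ingroup.
Only Eta and Gamma show the derived state 'yes' for III, supporting them as a clade.
IV (derived state 'yes') is unique to Epsilon (autapomorphy; uninformative for grouping).
V (derived state 'yes') is shared by Delta and Epsilon — a synapomorphy uniting that clade.
Most parsimonious ingroup topology: (((Gamma,Eta),(Delta,Epsilon)),Zeta).
Eta and Gamma form a cherry on this tree, so they are sister taxa.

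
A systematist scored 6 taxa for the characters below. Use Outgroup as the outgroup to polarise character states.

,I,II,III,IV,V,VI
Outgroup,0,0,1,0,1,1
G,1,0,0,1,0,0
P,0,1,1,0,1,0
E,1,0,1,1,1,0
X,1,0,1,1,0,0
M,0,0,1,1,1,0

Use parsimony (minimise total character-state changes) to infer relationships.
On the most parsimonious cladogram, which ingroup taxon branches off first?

P

Character polarity is set by the outgroup: the derived state is whichever differs from the outgroup's state, so for III, V, VI the derived state is '0', and for the remaining characters it is '1'.
I (derived state '1') is shared by E, G, and X — a synapomorphy uniting that clade.
II: derived state '1' in P only — an autapomorphy, so it tells us nothing about relationships among taxa.
III: derived state '0' in G only — an autapomorphy, so it tells us nothing about relationships among taxa.
Only E, G, M, and X show the derived state '1' for IV, supporting them as a clade.
V (derived state '0') is shared by G and X — a synapomorphy uniting that clade.
All ingroup taxa share the derived state '0' for VI; it defines the ingroup but does not resolve relationships within it.
Most parsimonious ingroup topology: ((((G,X),E),M),P).
P is sister to the clade containing all other ingroup taxa, so it is the earliest-diverging (most basal) ingroup lineage.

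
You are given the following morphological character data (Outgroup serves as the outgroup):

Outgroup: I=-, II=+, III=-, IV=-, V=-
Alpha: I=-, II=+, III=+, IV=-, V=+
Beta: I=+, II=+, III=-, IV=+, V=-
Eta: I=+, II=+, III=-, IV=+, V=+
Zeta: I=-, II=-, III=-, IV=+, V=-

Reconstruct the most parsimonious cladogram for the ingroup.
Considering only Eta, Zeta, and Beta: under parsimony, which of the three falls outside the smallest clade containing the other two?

Zeta

Character polarity is set by the outgroup: the derived state is whichever differs from the outgroup's state, so for II the derived state is '-', and for the remaining characters it is '+'.
I (derived state '+') is shared by Beta and Eta — a synapomorphy uniting that clade.
II (derived state '-') is unique to Zeta (autapomorphy; uninformative for grouping).
III: derived state '+' in Alpha only — an autapomorphy, so it tells us nothing about relationships among taxa.
Only Beta, Eta, and Zeta show the derived state '+' for IV, supporting them as a clade.
V (state '+') occurs in Alpha and Eta but conflicts with the nesting implied by the other characters — most parsimoniously interpreted as homoplasy.
Most parsimonious ingroup topology: (Alpha,((Beta,Eta),Zeta)).
Beta and Eta share a more recent common ancestor with each other than either does with Zeta, so Zeta is the least closely related of the three.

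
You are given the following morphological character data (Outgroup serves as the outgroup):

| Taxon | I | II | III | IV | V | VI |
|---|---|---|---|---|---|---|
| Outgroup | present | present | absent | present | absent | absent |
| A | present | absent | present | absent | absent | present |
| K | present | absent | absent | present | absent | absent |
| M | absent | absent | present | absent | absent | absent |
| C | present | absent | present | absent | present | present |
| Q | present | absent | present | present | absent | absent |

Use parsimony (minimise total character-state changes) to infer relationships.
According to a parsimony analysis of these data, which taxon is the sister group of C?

A

Character polarity is set by the outgroup: the derived state is whichever differs from the outgroup's state, so for I, II, IV the derived state is 'absent', and for the remaining characters it is 'present'.
I: derived state 'absent' in M only — an autapomorphy, so it tells us nothing about relationships among taxa.
II (derived state 'absent') is shared by all ingroup taxa — unites the whole ingroup.
III (derived state 'present') is shared by A, C, M, and Q — a synapomorphy uniting that clade.
Only A, C, and M show the derived state 'absent' for IV, supporting them as a clade.
V (derived state 'present') is unique to C (autapomorphy; uninformative for grouping).
VI (derived state 'present') is shared by A and C — a synapomorphy uniting that clade.
Most parsimonious ingroup topology: ((((A,C),M),Q),K).
C and A form a cherry on this tree, so they are sister taxa.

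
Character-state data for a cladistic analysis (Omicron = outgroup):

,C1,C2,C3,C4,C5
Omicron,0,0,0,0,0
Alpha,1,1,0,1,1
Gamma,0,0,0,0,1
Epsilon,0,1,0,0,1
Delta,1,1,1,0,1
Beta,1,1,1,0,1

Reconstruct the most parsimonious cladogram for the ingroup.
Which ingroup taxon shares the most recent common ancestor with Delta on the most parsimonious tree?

The outgroup has state '0' for every character, so '1' is the derived state throughout.
C1: derived state '1' in Alpha, Beta, and Delta only — synapomorphy for {Alpha, Beta, Delta}.
Only Alpha, Beta, Delta, and Epsilon show the derived state '1' for C2, supporting them as a clade.
C3: derived state '1' in Beta and Delta only — synapomorphy for {Beta, Delta}.
C4: derived state '1' in Alpha only — an autapomorphy, so it tells us nothing about relationships among taxa.
All ingroup taxa share the derived state '1' for C5; it defines the ingroup but does not resolve relationships within it.
Most parsimonious ingroup topology: (((Alpha,(Delta,Beta)),Epsilon),Gamma).
Delta and Beta form a cherry on this tree, so they are sister taxa.

Beta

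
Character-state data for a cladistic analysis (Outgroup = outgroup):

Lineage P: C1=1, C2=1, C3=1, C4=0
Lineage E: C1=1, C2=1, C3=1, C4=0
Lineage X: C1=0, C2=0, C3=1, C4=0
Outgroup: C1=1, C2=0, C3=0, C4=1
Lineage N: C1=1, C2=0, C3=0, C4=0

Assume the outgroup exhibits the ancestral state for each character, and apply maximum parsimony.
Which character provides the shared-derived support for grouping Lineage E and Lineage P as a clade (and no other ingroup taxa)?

C2

Character polarity is set by the outgroup: the derived state is whichever differs from the outgroup's state, so for C1, C4 the derived state is '0', and for the remaining characters it is '1'.
C1 (derived state '0') is unique to Lineage X (autapomorphy; uninformative for grouping).
Only Lineage E and Lineage P show the derived state '1' for C2, supporting them as a clade.
C3: derived state '1' in Lineage E, Lineage P, and Lineage X only — synapomorphy for {Lineage E, Lineage P, Lineage X}.
C4 (derived state '0') is shared by all ingroup taxa — unites the whole ingroup.
Most parsimonious ingroup topology: (((Lineage P,Lineage E),Lineage X),Lineage N).
The clade {Lineage E, Lineage P} is supported by C2: its derived state '1' occurs in exactly those taxa and in no other taxon (including the outgroup).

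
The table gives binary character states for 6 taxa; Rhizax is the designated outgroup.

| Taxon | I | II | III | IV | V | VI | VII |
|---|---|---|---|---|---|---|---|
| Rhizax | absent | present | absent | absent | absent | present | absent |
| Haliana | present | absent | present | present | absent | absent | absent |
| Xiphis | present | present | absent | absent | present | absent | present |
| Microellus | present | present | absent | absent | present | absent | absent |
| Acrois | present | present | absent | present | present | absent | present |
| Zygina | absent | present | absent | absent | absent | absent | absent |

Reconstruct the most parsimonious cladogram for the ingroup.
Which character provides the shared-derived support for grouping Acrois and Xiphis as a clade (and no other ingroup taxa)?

Character polarity is set by the outgroup: the derived state is whichever differs from the outgroup's state, so for II, VI the derived state is 'absent', and for the remaining characters it is 'present'.
Only Acrois, Haliana, Microellus, and Xiphis show the derived state 'present' for I, supporting them as a clade.
II (derived state 'absent') is unique to Haliana (autapomorphy; uninformative for grouping).
III: derived state 'present' in Haliana only — an autapomorphy, so it tells us nothing about relationships among taxa.
IV groups Acrois and Haliana, which is incompatible with the clades supported by the remaining characters; treating it as convergent (homoplasy) costs fewer steps than any alternative tree.
V (derived state 'present') is shared by Acrois, Microellus, and Xiphis — a synapomorphy uniting that clade.
VI (derived state 'absent') is shared by all ingroup taxa — unites the whole ingroup.
VII: derived state 'present' in Acrois and Xiphis only — synapomorphy for {Acrois, Xiphis}.
Most parsimonious ingroup topology: ((Haliana,((Xiphis,Acrois),Microellus)),Zygina).
The clade {Acrois, Xiphis} is supported by VII: its derived state 'present' occurs in exactly those taxa and in no other taxon (including the outgroup).

VII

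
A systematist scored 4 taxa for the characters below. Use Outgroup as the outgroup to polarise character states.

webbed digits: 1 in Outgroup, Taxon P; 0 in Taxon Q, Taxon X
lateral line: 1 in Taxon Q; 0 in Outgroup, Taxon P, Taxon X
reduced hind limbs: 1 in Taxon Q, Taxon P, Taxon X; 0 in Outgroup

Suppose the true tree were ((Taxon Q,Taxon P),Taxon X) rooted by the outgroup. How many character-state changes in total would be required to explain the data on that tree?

Map each character onto ((Taxon Q,Taxon P),Taxon X) (rooted by Outgroup) and count the minimum state changes it requires (Fitch parsimony):
webbed digits: 2; lateral line: 1; reduced hind limbs: 1.
Total tree length = 4.

4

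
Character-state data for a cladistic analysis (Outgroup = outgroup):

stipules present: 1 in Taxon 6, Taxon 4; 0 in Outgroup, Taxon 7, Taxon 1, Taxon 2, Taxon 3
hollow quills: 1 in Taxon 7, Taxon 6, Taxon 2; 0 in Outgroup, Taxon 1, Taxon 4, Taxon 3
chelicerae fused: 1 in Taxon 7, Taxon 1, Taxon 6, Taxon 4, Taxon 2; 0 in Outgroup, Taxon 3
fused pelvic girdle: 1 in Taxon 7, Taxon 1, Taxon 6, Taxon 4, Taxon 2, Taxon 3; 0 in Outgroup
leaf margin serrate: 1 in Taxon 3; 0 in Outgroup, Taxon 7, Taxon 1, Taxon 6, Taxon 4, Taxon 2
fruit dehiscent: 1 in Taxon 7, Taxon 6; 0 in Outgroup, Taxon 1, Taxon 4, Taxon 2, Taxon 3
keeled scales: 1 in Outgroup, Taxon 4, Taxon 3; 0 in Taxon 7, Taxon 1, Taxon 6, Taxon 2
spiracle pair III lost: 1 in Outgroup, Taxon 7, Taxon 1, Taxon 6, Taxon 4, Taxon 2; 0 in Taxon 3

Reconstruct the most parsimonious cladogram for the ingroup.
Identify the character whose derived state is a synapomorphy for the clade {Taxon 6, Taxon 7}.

fruit dehiscent

Character polarity is set by the outgroup: the derived state is whichever differs from the outgroup's state, so for keeled scales, spiracle pair III lost the derived state is '0', and for the remaining characters it is '1'.
stipules present (state '1') occurs in Taxon 4 and Taxon 6 but conflicts with the nesting implied by the other characters — most parsimoniously interpreted as homoplasy.
Only Taxon 2, Taxon 6, and Taxon 7 show the derived state '1' for hollow quills, supporting them as a clade.
chelicerae fused: derived state '1' in Taxon 1, Taxon 2, Taxon 4, Taxon 6, and Taxon 7 only — synapomorphy for {Taxon 1, Taxon 2, Taxon 4, Taxon 6, Taxon 7}.
All ingroup taxa share the derived state '1' for fused pelvic girdle; it defines the ingroup but does not resolve relationships within it.
leaf margin serrate (derived state '1') is unique to Taxon 3 (autapomorphy; uninformative for grouping).
fruit dehiscent (derived state '1') is shared by Taxon 6 and Taxon 7 — a synapomorphy uniting that clade.
keeled scales: derived state '0' in Taxon 1, Taxon 2, Taxon 6, and Taxon 7 only — synapomorphy for {Taxon 1, Taxon 2, Taxon 6, Taxon 7}.
spiracle pair III lost: derived state '0' in Taxon 3 only — an autapomorphy, so it tells us nothing about relationships among taxa.
Most parsimonious ingroup topology: (((((Taxon 7,Taxon 6),Taxon 2),Taxon 1),Taxon 4),Taxon 3).
The clade {Taxon 6, Taxon 7} is supported by fruit dehiscent: its derived state '1' occurs in exactly those taxa and in no other taxon (including the outgroup).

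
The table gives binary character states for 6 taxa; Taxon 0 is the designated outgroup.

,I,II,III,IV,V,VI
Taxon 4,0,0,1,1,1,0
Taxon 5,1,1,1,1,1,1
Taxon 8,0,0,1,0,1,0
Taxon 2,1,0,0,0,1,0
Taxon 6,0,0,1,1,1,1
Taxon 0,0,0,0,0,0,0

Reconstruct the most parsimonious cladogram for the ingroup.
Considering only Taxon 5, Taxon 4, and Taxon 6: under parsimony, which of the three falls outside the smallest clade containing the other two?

The outgroup has state '0' for every character, so '1' is the derived state throughout.
I (state '1') occurs in Taxon 2 and Taxon 5 but conflicts with the nesting implied by the other characters — most parsimoniously interpreted as homoplasy.
II (derived state '1') is unique to Taxon 5 (autapomorphy; uninformative for grouping).
III: derived state '1' in Taxon 4, Taxon 5, Taxon 6, and Taxon 8 only — synapomorphy for {Taxon 4, Taxon 5, Taxon 6, Taxon 8}.
IV: derived state '1' in Taxon 4, Taxon 5, and Taxon 6 only — synapomorphy for {Taxon 4, Taxon 5, Taxon 6}.
All ingroup taxa share the derived state '1' for V; it defines the ingroup but does not resolve relationships within it.
Only Taxon 5 and Taxon 6 show the derived state '1' for VI, supporting them as a clade.
Most parsimonious ingroup topology: ((((Taxon 5,Taxon 6),Taxon 4),Taxon 8),Taxon 2).
Taxon 6 and Taxon 5 share a more recent common ancestor with each other than either does with Taxon 4, so Taxon 4 is the least closely related of the three.

Taxon 4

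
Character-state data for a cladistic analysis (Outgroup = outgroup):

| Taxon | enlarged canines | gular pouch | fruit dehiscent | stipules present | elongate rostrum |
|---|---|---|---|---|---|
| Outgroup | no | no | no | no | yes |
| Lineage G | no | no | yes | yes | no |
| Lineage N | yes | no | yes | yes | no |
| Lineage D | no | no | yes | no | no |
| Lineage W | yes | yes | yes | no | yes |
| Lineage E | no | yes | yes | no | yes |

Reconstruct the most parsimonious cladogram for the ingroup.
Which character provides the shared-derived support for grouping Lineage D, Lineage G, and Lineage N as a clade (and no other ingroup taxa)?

elongate rostrum

Character polarity is set by the outgroup: the derived state is whichever differs from the outgroup's state, so for elongate rostrum the derived state is 'no', and for the remaining characters it is 'yes'.
enlarged canines (state 'yes') occurs in Lineage N and Lineage W but conflicts with the nesting implied by the other characters — most parsimoniously interpreted as homoplasy.
Only Lineage E and Lineage W show the derived state 'yes' for gular pouch, supporting them as a clade.
fruit dehiscent (derived state 'yes') is shared by all ingroup taxa — unites the whole ingroup.
stipules present: derived state 'yes' in Lineage G and Lineage N only — synapomorphy for {Lineage G, Lineage N}.
elongate rostrum (derived state 'no') is shared by Lineage D, Lineage G, and Lineage N — a synapomorphy uniting that clade.
Most parsimonious ingroup topology: (((Lineage G,Lineage N),Lineage D),(Lineage W,Lineage E)).
The clade {Lineage D, Lineage G, Lineage N} is supported by elongate rostrum: its derived state 'no' occurs in exactly those taxa and in no other taxon (including the outgroup).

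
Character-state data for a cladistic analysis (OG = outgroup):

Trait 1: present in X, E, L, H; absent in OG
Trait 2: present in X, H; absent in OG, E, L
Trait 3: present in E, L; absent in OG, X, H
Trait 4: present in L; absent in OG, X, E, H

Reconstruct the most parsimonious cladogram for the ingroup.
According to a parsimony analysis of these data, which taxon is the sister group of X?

H

The outgroup has state 'absent' for every character, so 'present' is the derived state throughout.
Trait 1 (derived state 'present') is shared by all ingroup taxa — unites the whole ingroup.
Only H and X show the derived state 'present' for Trait 2, supporting them as a clade.
Trait 3: derived state 'present' in E and L only — synapomorphy for {E, L}.
Trait 4 (derived state 'present') is unique to L (autapomorphy; uninformative for grouping).
Most parsimonious ingroup topology: ((X,H),(E,L)).
X and H form a cherry on this tree, so they are sister taxa.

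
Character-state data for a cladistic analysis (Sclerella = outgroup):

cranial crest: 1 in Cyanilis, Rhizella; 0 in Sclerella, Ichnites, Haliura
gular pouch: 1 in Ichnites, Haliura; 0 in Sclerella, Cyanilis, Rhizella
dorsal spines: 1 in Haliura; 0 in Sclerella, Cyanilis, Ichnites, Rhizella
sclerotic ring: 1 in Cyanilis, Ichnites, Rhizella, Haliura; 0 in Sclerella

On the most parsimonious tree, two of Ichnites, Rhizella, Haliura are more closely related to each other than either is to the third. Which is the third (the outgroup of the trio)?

The outgroup has state '0' for every character, so '1' is the derived state throughout.
Only Cyanilis and Rhizella show the derived state '1' for cranial crest, supporting them as a clade.
gular pouch: derived state '1' in Haliura and Ichnites only — synapomorphy for {Haliura, Ichnites}.
dorsal spines: derived state '1' in Haliura only — an autapomorphy, so it tells us nothing about relationships among taxa.
All ingroup taxa share the derived state '1' for sclerotic ring; it defines the ingroup but does not resolve relationships within it.
Most parsimonious ingroup topology: ((Haliura,Ichnites),(Rhizella,Cyanilis)).
Haliura and Ichnites share a more recent common ancestor with each other than either does with Rhizella, so Rhizella is the least closely related of the three.

Rhizella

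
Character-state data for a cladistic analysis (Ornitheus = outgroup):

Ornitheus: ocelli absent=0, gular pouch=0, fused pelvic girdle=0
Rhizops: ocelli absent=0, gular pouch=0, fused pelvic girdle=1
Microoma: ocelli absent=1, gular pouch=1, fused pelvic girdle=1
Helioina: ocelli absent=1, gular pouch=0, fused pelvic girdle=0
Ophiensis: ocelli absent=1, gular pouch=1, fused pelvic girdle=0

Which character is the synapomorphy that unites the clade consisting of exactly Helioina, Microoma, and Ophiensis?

ocelli absent

The outgroup has state '0' for every character, so '1' is the derived state throughout.
ocelli absent (derived state '1') is shared by Helioina, Microoma, and Ophiensis — a synapomorphy uniting that clade.
gular pouch: derived state '1' in Microoma and Ophiensis only — synapomorphy for {Microoma, Ophiensis}.
fused pelvic girdle groups Microoma and Rhizops, which is incompatible with the clades supported by the remaining characters; treating it as convergent (homoplasy) costs fewer steps than any alternative tree.
Most parsimonious ingroup topology: (Rhizops,((Microoma,Ophiensis),Helioina)).
The clade {Helioina, Microoma, Ophiensis} is supported by ocelli absent: its derived state '1' occurs in exactly those taxa and in no other taxon (including the outgroup).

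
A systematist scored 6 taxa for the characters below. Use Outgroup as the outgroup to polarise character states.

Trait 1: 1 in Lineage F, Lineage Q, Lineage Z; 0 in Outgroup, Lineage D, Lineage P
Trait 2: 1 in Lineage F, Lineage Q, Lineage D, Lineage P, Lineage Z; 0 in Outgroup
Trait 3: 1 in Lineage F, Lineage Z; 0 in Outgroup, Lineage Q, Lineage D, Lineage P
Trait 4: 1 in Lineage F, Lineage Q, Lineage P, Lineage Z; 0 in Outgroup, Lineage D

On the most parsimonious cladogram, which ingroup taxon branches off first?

The outgroup has state '0' for every character, so '1' is the derived state throughout.
Trait 1: derived state '1' in Lineage F, Lineage Q, and Lineage Z only — synapomorphy for {Lineage F, Lineage Q, Lineage Z}.
All ingroup taxa share the derived state '1' for Trait 2; it defines the ingroup but does not resolve relationships within it.
Only Lineage F and Lineage Z show the derived state '1' for Trait 3, supporting them as a clade.
Trait 4 (derived state '1') is shared by Lineage F, Lineage P, Lineage Q, and Lineage Z — a synapomorphy uniting that clade.
Most parsimonious ingroup topology: ((((Lineage F,Lineage Z),Lineage Q),Lineage P),Lineage D).
Lineage D is sister to the clade containing all other ingroup taxa, so it is the earliest-diverging (most basal) ingroup lineage.

Lineage D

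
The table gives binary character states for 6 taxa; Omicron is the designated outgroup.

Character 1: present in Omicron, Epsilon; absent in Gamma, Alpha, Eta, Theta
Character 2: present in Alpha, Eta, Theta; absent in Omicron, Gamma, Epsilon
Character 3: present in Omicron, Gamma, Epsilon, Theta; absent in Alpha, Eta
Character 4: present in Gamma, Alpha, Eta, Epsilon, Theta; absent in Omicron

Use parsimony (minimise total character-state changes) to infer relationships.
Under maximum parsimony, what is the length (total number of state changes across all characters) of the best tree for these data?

Character polarity is set by the outgroup: the derived state is whichever differs from the outgroup's state, so for Character 1, Character 3 the derived state is 'absent', and for the remaining characters it is 'present'.
Character 1 (derived state 'absent') is shared by Alpha, Eta, Gamma, and Theta — a synapomorphy uniting that clade.
Character 2: derived state 'present' in Alpha, Eta, and Theta only — synapomorphy for {Alpha, Eta, Theta}.
Character 3: derived state 'absent' in Alpha and Eta only — synapomorphy for {Alpha, Eta}.
All ingroup taxa share the derived state 'present' for Character 4; it defines the ingroup but does not resolve relationships within it.
Most parsimonious ingroup topology: ((Gamma,((Alpha,Eta),Theta)),Epsilon).
Changes per character on this tree: Character 1: 1; Character 2: 1; Character 3: 1; Character 4: 1.
Total = 4.

4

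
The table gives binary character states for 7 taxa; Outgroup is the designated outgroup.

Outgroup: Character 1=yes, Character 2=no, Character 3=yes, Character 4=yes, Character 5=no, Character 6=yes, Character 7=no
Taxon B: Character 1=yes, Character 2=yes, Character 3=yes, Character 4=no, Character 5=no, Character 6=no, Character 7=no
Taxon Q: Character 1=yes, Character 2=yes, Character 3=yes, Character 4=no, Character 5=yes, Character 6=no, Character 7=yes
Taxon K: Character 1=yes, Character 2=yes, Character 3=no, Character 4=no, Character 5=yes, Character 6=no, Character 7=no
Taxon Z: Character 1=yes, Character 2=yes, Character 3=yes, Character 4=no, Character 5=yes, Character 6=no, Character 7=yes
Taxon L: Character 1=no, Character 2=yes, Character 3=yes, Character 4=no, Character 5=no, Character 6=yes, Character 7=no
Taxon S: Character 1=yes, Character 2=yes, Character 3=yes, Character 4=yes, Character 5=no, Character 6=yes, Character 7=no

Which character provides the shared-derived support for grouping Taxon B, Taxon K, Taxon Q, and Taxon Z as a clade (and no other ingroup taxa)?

Character 6

Character polarity is set by the outgroup: the derived state is whichever differs from the outgroup's state, so for Character 1, Character 3, Character 4, Character 6 the derived state is 'no', and for the remaining characters it is 'yes'.
Character 1 (derived state 'no') is unique to Taxon L (autapomorphy; uninformative for grouping).
Character 2 (derived state 'yes') is shared by all ingroup taxa — unites the whole ingroup.
Character 3 (derived state 'no') is unique to Taxon K (autapomorphy; uninformative for grouping).
Character 4: derived state 'no' in Taxon B, Taxon K, Taxon L, Taxon Q, and Taxon Z only — synapomorphy for {Taxon B, Taxon K, Taxon L, Taxon Q, Taxon Z}.
Character 5: derived state 'yes' in Taxon K, Taxon Q, and Taxon Z only — synapomorphy for {Taxon K, Taxon Q, Taxon Z}.
Only Taxon B, Taxon K, Taxon Q, and Taxon Z show the derived state 'no' for Character 6, supporting them as a clade.
Only Taxon Q and Taxon Z show the derived state 'yes' for Character 7, supporting them as a clade.
Most parsimonious ingroup topology: (((Taxon B,((Taxon Q,Taxon Z),Taxon K)),Taxon L),Taxon S).
The clade {Taxon B, Taxon K, Taxon Q, Taxon Z} is supported by Character 6: its derived state 'no' occurs in exactly those taxa and in no other taxon (including the outgroup).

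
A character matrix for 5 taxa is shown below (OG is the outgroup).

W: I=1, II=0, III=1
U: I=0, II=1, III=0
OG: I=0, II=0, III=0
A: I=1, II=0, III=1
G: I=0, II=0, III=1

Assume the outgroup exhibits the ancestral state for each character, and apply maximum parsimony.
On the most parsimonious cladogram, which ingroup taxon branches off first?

The outgroup has state '0' for every character, so '1' is the derived state throughout.
I: derived state '1' in A and W only — synapomorphy for {A, W}.
II (derived state '1') is unique to U (autapomorphy; uninformative for grouping).
III (derived state '1') is shared by A, G, and W — a synapomorphy uniting that clade.
Most parsimonious ingroup topology: ((G,(A,W)),U).
U is sister to the clade containing all other ingroup taxa, so it is the earliest-diverging (most basal) ingroup lineage.

U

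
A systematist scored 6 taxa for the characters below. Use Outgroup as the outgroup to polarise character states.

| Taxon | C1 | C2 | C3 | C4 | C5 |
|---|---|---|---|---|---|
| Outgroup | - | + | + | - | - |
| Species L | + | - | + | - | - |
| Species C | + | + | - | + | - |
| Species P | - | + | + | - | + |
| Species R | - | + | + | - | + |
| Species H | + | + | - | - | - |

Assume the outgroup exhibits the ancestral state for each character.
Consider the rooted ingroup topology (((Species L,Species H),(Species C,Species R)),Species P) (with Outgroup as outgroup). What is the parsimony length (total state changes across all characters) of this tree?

Map each character onto (((Species L,Species H),(Species C,Species R)),Species P) (rooted by Outgroup) and count the minimum state changes it requires (Fitch parsimony):
C1: 2; C2: 1; C3: 2; C4: 1; C5: 2.
Total tree length = 8.

8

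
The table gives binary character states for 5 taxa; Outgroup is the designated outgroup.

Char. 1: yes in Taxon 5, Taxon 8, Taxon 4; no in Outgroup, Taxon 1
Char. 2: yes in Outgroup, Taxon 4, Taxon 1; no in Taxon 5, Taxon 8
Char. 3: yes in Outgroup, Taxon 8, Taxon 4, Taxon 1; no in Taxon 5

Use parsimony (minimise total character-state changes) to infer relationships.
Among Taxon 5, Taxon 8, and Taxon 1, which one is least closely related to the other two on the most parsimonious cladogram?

Character polarity is set by the outgroup: the derived state is whichever differs from the outgroup's state, so for Char. 2, Char. 3 the derived state is 'no', and for the remaining characters it is 'yes'.
Only Taxon 4, Taxon 5, and Taxon 8 show the derived state 'yes' for Char. 1, supporting them as a clade.
Char. 2: derived state 'no' in Taxon 5 and Taxon 8 only — synapomorphy for {Taxon 5, Taxon 8}.
Char. 3 (derived state 'no') is unique to Taxon 5 (autapomorphy; uninformative for grouping).
Most parsimonious ingroup topology: (((Taxon 8,Taxon 5),Taxon 4),Taxon 1).
Taxon 8 and Taxon 5 share a more recent common ancestor with each other than either does with Taxon 1, so Taxon 1 is the least closely related of the three.

Taxon 1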